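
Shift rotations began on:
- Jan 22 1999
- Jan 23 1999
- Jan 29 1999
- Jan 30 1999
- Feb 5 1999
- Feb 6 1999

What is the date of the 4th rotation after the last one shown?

Feb 20 1999

Every event lands on a Friday or Saturday (gaps cycle 1, 6, 1, 6, 1).
So the schedule is: every Friday and Saturday.
Next Friday: Feb 12 1999.
Next Saturday: Feb 13 1999.
The following Friday is Feb 19 1999.
The following Saturday is Feb 20 1999.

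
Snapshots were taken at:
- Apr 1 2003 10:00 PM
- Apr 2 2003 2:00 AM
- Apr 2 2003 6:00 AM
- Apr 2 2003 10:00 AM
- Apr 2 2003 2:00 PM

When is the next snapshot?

Gaps: 4, 4, 4, 4 hours — each event is 4 hours after the previous one.
Apr 2 2003 2:00 PM + 4 h = Apr 2 2003 6:00 PM.

Apr 2 2003 6:00 PM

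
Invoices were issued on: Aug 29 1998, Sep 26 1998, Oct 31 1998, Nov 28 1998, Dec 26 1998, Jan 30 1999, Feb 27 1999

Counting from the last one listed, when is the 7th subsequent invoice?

Sep 25 1999

These are Saturdays with 28, 35, 28, 28, 35, 28-day gaps.
Each is the final Saturday of its month — Aug 29 1998 is past the 28th, so '4th Saturday' doesn't fit.
Last Saturday of March 1999: Mar 27 1999.
Last Saturday of April 1999: Apr 24 1999.
Last Saturday of May 1999: May 29 1999.
June 1999 ends with Saturday Jun 26 1999.
July 1999 ends with Saturday Jul 31 1999.
Last Saturday of August 1999: Aug 28 1999.
Last Saturday of September 1999: Sep 25 1999.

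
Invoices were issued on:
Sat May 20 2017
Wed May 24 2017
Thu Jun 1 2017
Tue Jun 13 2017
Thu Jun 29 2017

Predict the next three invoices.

Wed Jul 19 2017, Sat Aug 12 2017, Sat Sep 9 2017

Intervals are 4, 8, 12, 16 days — an arithmetic progression with common difference 4.
Next gap: 20 days. Thu Jun 29 2017 + 20 days = Wed Jul 19 2017.
Next gap: 24 days. Wed Jul 19 2017 + 24 days = Sat Aug 12 2017.
Next gap: 28 days. Sat Aug 12 2017 + 28 days = Sat Sep 9 2017.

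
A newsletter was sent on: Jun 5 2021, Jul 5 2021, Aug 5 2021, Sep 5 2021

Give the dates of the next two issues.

Oct 5 2021, Nov 5 2021

Each date is the 5th; the gaps (30, 31, 31) track the month lengths.
The rule is the 5th of each month.
October 2021: Oct 5 2021.
Next: November 2021 → Nov 5 2021.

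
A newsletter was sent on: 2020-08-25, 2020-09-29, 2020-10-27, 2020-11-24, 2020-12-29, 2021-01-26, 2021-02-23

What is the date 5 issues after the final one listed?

2021-07-27

All Tuesdays; the gaps (35, 28, 28, 35, 28, 28) vary with month length.
This is the last Tuesday of each month.
Last Tuesday of March 2021: 2021-03-30.
April 2021 ends with Tuesday 2021-04-27.
May 2021 ends with Tuesday 2021-05-25.
Last Tuesday of June 2021: 2021-06-29.
July 2021 ends with Tuesday 2021-07-27.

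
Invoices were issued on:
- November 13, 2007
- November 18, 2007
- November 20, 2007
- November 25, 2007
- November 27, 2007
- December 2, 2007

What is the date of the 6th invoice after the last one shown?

Gaps: 5, 2, 5, 2, 5 days — not constant, but cyclic with period 2.
The events fall on every Tuesday and Sunday.
Next Tuesday: December 4, 2007.
The following Sunday is December 9, 2007.
The following Tuesday is December 11, 2007.
Next Sunday: December 16, 2007.
The following Tuesday is December 18, 2007.
The following Sunday is December 23, 2007.

December 23, 2007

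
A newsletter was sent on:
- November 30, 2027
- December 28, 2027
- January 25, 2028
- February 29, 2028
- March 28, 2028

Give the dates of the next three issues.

April 25, 2028; May 30, 2028; June 27, 2028

All Tuesdays; the gaps (28, 28, 35, 28) vary with month length.
This is the last Tuesday of each month.
April 2028 ends with Tuesday April 25, 2028.
May 2028 ends with Tuesday May 30, 2028.
Last Tuesday of June 2028: June 27, 2028.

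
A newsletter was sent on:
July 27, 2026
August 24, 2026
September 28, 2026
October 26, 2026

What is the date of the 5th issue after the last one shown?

Gaps: 28, 35, 28 days — a mix of 28 and 35. Every date is a Monday.
Each is the 4th Monday of its month.
November 2026 — 4th Monday is November 23, 2026.
4th Monday of December 2026: December 28, 2026.
January 2027 — 4th Monday is January 25, 2027.
February 2027 — 4th Monday is February 22, 2027.
March 2027 — 4th Monday is March 22, 2027.

March 22, 2027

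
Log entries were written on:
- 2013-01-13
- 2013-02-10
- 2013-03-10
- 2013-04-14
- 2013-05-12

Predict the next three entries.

All dates are Sundays, 28, 28, 35, 28 days apart.
Specifically, the 2nd Sunday of each month.
2nd Sunday of June 2013: 2013-06-09.
2nd Sunday of July 2013: 2013-07-14.
2nd Sunday of August 2013: 2013-08-11.

2013-06-09, 2013-07-14, 2013-08-11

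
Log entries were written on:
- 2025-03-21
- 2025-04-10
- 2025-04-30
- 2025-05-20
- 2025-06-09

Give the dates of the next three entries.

2025-06-29, 2025-07-19, 2025-08-08

Every event comes 20 days after the last (20, 20, 20, 20).
2025-06-09 + 20 days = 2025-06-29.
2025-06-29 + 20 days = 2025-07-19.
2025-07-19 + 20 days = 2025-08-08.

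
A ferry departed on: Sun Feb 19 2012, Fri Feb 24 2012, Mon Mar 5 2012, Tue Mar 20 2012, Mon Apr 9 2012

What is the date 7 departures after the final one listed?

Mon Jan 14 2013

Gaps: 5, 10, 15, 20 days — each gap is 5 larger than the previous one.
Next gap: 25 days. Mon Apr 9 2012 + 25 days = Fri May 4 2012.
Next gap: 30 days. Fri May 4 2012 + 30 days = Sun Jun 3 2012.
Next gap: 35 days. Sun Jun 3 2012 + 35 days = Sun Jul 8 2012.
Next gap: 40 days. Sun Jul 8 2012 + 40 days = Fri Aug 17 2012.
Next gap: 45 days. Fri Aug 17 2012 + 45 days = Mon Oct 1 2012.
Next gap: 50 days. Mon Oct 1 2012 + 50 days = Tue Nov 20 2012.
Next gap: 55 days. Tue Nov 20 2012 + 55 days = Mon Jan 14 2013.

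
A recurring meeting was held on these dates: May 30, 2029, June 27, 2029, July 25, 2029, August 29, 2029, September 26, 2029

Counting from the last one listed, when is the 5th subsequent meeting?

Every date is a Wednesday; gaps 28, 28, 35, 28 days.
Each is the last Wednesday of its month (at least one falls on the 29th or later, ruling out '4th Wednesday').
October 2029 ends with Wednesday October 31, 2029.
November 2029 ends with Wednesday November 28, 2029.
Last Wednesday of December 2029: December 26, 2029.
January 2030 ends with Wednesday January 30, 2030.
February 2030 ends with Wednesday February 27, 2030.

February 27, 2030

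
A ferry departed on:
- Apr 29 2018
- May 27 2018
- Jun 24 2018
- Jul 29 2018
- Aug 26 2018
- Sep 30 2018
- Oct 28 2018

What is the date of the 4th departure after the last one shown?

Every date is a Sunday; gaps 28, 28, 35, 28, 35, 28 days.
Each is the last Sunday of its month (at least one falls on the 29th or later, ruling out '4th Sunday').
Last Sunday of November 2018: Nov 25 2018.
Last Sunday of December 2018: Dec 30 2018.
January 2019 ends with Sunday Jan 27 2019.
February 2019 ends with Sunday Feb 24 2019.

Feb 24 2019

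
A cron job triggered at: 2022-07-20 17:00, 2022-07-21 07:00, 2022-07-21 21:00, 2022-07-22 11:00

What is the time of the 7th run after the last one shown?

The interval is a steady 14 hours (14, 14, 14).
2022-07-22 11:00 + 14 h = 2022-07-23 01:00.
2022-07-23 01:00 + 14 h = 2022-07-23 15:00.
2022-07-23 15:00 + 14 h = 2022-07-24 05:00.
2022-07-24 05:00 + 14 h = 2022-07-24 19:00.
2022-07-24 19:00 + 14 h = 2022-07-25 09:00.
2022-07-25 09:00 + 14 h = 2022-07-25 23:00.
2022-07-25 23:00 + 14 h = 2022-07-26 13:00.

2022-07-26 13:00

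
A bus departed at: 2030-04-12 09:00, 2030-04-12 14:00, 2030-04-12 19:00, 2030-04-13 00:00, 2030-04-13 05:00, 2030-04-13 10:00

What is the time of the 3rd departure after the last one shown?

Spacing: 5, 5, 5, 5, 5 h — constant 5 h.
2030-04-13 10:00 + 5 h = 2030-04-13 15:00.
2030-04-13 15:00 + 5 h = 2030-04-13 20:00.
2030-04-13 20:00 + 5 h = 2030-04-14 01:00.

2030-04-14 01:00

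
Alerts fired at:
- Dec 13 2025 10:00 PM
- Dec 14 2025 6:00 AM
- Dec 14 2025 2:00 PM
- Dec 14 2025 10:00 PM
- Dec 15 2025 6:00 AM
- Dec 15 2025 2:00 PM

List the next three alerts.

Dec 15 2025 10:00 PM, Dec 16 2025 6:00 AM, Dec 16 2025 2:00 PM

Spacing: 8, 8, 8, 8, 8 h — constant 8 h.
Dec 15 2025 2:00 PM + 8 h = Dec 15 2025 10:00 PM.
Dec 15 2025 10:00 PM + 8 h = Dec 16 2025 6:00 AM.
Dec 16 2025 6:00 AM + 8 h = Dec 16 2025 2:00 PM.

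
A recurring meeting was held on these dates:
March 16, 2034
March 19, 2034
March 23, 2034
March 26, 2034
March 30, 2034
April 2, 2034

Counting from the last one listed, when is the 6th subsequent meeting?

April 23, 2034

Every event lands on a Thursday or Sunday (gaps cycle 3, 4, 3, 4, 3).
So the schedule is: every Thursday and Sunday.
Next Thursday: April 6, 2034.
Next Sunday: April 9, 2034.
The following Thursday is April 13, 2034.
Next Sunday: April 16, 2034.
Next Thursday: April 20, 2034.
Next Sunday: April 23, 2034.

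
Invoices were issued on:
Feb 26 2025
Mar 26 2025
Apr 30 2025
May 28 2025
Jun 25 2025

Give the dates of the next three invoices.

Jul 30 2025, Aug 27 2025, Sep 24 2025

These are Wednesdays with 28, 35, 28, 28-day gaps.
Each is the final Wednesday of its month — Apr 30 2025 is past the 28th, so '4th Wednesday' doesn't fit.
July 2025 ends with Wednesday Jul 30 2025.
August 2025 ends with Wednesday Aug 27 2025.
Last Wednesday of September 2025: Sep 24 2025.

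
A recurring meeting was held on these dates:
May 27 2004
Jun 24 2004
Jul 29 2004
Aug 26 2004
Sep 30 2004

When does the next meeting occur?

All Thursdays; the gaps (28, 35, 28, 35) vary with month length.
This is the last Thursday of each month.
October 2004 ends with Thursday Oct 28 2004.

Oct 28 2004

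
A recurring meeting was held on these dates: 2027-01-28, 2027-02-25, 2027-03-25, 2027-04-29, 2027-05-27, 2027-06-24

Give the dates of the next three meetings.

All Thursdays; the gaps (28, 28, 35, 28, 28) vary with month length.
This is the last Thursday of each month.
Last Thursday of July 2027: 2027-07-29.
August 2027 ends with Thursday 2027-08-26.
Last Thursday of September 2027: 2027-09-30.

2027-07-29, 2027-08-26, 2027-09-30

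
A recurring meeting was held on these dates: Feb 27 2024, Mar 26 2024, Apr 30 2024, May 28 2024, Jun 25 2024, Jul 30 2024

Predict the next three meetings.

All Tuesdays; the gaps (28, 35, 28, 28, 35) vary with month length.
This is the last Tuesday of each month.
August 2024 ends with Tuesday Aug 27 2024.
Last Tuesday of September 2024: Sep 24 2024.
October 2024 ends with Tuesday Oct 29 2024.

Aug 27 2024, Sep 24 2024, Oct 29 2024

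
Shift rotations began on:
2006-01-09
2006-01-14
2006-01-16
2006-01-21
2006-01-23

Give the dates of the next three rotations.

Every event lands on a Monday or Saturday (gaps cycle 5, 2, 5, 2).
So the schedule is: every Monday and Saturday.
The following Saturday is 2006-01-28.
Next Monday: 2006-01-30.
The following Saturday is 2006-02-04.

2006-01-28, 2006-01-30, 2006-02-04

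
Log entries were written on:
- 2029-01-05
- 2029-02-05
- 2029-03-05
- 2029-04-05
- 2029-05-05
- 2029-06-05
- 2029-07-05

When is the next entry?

Gaps: 31, 28, 31, 30, 31, 30 days — not constant. Every event is on the 5th of the month.
Pattern: the 5th of each month.
Next: August 2029 → 2029-08-05.

2029-08-05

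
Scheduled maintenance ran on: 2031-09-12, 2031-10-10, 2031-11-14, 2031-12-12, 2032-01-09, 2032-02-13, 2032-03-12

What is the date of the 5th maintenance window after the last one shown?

All dates are Fridays, 28, 35, 28, 28, 35, 28 days apart.
Specifically, the 2nd Friday of each month.
2nd Friday of April 2032: 2032-04-09.
2nd Friday of May 2032: 2032-05-14.
2nd Friday of June 2032: 2032-06-11.
2nd Friday of July 2032: 2032-07-09.
2nd Friday of August 2032: 2032-08-13.

2032-08-13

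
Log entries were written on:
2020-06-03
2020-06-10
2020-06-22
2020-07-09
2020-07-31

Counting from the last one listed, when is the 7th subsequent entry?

2021-05-21

Gaps: 7, 12, 17, 22 days — each gap is 5 larger than the previous one.
Next gap: 27 days. 2020-07-31 + 27 days = 2020-08-27.
Next gap: 32 days. 2020-08-27 + 32 days = 2020-09-28.
Next gap: 37 days. 2020-09-28 + 37 days = 2020-11-04.
Next gap: 42 days. 2020-11-04 + 42 days = 2020-12-16.
Next gap: 47 days. 2020-12-16 + 47 days = 2021-02-01.
Next gap: 52 days. 2021-02-01 + 52 days = 2021-03-25.
Next gap: 57 days. 2021-03-25 + 57 days = 2021-05-21.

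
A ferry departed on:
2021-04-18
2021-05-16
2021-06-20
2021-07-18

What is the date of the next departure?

2021-08-15

All dates are Sundays, 28, 35, 28 days apart.
Specifically, the 3rd Sunday of each month.
August 2021 — 3rd Sunday is 2021-08-15.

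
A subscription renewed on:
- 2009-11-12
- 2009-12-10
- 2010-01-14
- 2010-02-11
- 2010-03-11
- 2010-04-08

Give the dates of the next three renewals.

2010-05-13, 2010-06-10, 2010-07-08

Gaps: 28, 35, 28, 28, 28 days — a mix of 28 and 35. Every date is a Thursday.
Each is the 2nd Thursday of its month.
May 2010 — 2nd Thursday is 2010-05-13.
2nd Thursday of June 2010: 2010-06-10.
2nd Thursday of July 2010: 2010-07-08.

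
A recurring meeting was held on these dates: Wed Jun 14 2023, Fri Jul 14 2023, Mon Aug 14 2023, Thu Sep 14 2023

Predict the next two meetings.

The day-of-month is always 14 (30, 31, 31 days between events).
So this recurs on the 14th of each month.
Next: October 2023 → Sat Oct 14 2023.
Next: November 2023 → Tue Nov 14 2023.

Sat Oct 14 2023, Tue Nov 14 2023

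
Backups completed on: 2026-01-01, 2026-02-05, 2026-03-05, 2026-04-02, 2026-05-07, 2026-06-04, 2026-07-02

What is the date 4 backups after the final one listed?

2026-11-05

Gaps: 35, 28, 28, 35, 28, 28 days — a mix of 28 and 35. Every date is a Thursday.
Each is the 1st Thursday of its month.
August 2026 — 1st Thursday is 2026-08-06.
1st Thursday of September 2026: 2026-09-03.
1st Thursday of October 2026: 2026-10-01.
November 2026 — 1st Thursday is 2026-11-05.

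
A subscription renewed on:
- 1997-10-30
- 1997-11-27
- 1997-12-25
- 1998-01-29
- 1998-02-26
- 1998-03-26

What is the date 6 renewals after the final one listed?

1998-09-24

These are Thursdays with 28, 28, 35, 28, 28-day gaps.
Each is the final Thursday of its month — 1997-10-30 is past the 28th, so '4th Thursday' doesn't fit.
April 1998 ends with Thursday 1998-04-30.
Last Thursday of May 1998: 1998-05-28.
Last Thursday of June 1998: 1998-06-25.
July 1998 ends with Thursday 1998-07-30.
August 1998 ends with Thursday 1998-08-27.
September 1998 ends with Thursday 1998-09-24.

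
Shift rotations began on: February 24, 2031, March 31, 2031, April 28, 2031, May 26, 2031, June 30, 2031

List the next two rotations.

All Mondays; the gaps (35, 28, 28, 35) vary with month length.
This is the last Monday of each month.
July 2031 ends with Monday July 28, 2031.
August 2031 ends with Monday August 25, 2031.

July 28, 2031; August 25, 2031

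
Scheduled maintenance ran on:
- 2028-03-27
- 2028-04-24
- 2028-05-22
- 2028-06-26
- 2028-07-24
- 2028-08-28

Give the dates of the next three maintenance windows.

Gaps: 28, 28, 35, 28, 35 days — a mix of 28 and 35. Every date is a Monday.
Each is the 4th Monday of its month.
September 2028 — 4th Monday is 2028-09-25.
October 2028 — 4th Monday is 2028-10-23.
4th Monday of November 2028: 2028-11-27.

2028-09-25, 2028-10-23, 2028-11-27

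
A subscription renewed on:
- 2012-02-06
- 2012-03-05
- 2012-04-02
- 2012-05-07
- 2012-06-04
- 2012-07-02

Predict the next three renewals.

2012-08-06, 2012-09-03, 2012-10-01

These are Mondays at 28- or 35-day spacing (28, 28, 35, 28, 28).
The pattern: 1st Monday of the month.
1st Monday of August 2012: 2012-08-06.
September 2012 — 1st Monday is 2012-09-03.
October 2012 — 1st Monday is 2012-10-01.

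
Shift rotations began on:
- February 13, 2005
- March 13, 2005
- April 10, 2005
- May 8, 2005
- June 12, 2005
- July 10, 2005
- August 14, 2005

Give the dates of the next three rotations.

These are Sundays at 28- or 35-day spacing (28, 28, 28, 35, 28, 35).
The pattern: 2nd Sunday of the month.
September 2005 — 2nd Sunday is September 11, 2005.
2nd Sunday of October 2005: October 9, 2005.
2nd Sunday of November 2005: November 13, 2005.

September 11, 2005; October 9, 2005; November 13, 2005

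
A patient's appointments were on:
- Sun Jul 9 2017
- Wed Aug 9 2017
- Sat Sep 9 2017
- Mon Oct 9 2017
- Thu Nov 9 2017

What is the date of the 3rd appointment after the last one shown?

The day-of-month is always 9 (31, 31, 30, 31 days between events).
So this recurs on the 9th of each month.
December 2017: Sat Dec 9 2017.
Next: January 2018 → Tue Jan 9 2018.
Next: February 2018 → Fri Feb 9 2018.

Fri Feb 9 2018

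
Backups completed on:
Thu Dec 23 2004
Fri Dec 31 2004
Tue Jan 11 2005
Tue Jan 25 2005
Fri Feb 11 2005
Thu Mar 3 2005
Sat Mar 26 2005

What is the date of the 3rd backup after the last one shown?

Intervals are 8, 11, 14, 17, 20, 23 days — an arithmetic progression with common difference 3.
Next gap: 26 days. Sat Mar 26 2005 + 26 days = Thu Apr 21 2005.
Next gap: 29 days. Thu Apr 21 2005 + 29 days = Fri May 20 2005.
Next gap: 32 days. Fri May 20 2005 + 32 days = Tue Jun 21 2005.

Tue Jun 21 2005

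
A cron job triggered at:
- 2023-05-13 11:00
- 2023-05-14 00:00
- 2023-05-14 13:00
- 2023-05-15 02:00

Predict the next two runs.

2023-05-15 15:00, 2023-05-16 04:00

The interval is a steady 13 hours (13, 13, 13).
2023-05-15 02:00 + 13 h = 2023-05-15 15:00.
2023-05-15 15:00 + 13 h = 2023-05-16 04:00.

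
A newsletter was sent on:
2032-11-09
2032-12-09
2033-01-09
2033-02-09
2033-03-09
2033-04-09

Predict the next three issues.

2033-05-09, 2033-06-09, 2033-07-09

Gaps: 30, 31, 31, 28, 31 days — not constant. Every event is on the 9th of the month.
Pattern: the 9th of each month.
Next: May 2033 → 2033-05-09.
June 2033: 2033-06-09.
July 2033: 2033-07-09.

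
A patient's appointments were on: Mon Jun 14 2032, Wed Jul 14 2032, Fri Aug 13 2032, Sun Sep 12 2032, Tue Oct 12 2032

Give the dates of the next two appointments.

Every event comes 30 days after the last (30, 30, 30, 30).
Tue Oct 12 2032 + 30 days = Thu Nov 11 2032.
Thu Nov 11 2032 + 30 days = Sat Dec 11 2032.

Thu Nov 11 2032, Sat Dec 11 2032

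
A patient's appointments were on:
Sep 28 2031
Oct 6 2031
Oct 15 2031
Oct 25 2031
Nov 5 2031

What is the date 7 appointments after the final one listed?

The spacing grows by 1 each time: 8, 9, 10, 11 days.
Next gap: 12 days. Nov 5 2031 + 12 days = Nov 17 2031.
Next gap: 13 days. Nov 17 2031 + 13 days = Nov 30 2031.
Next gap: 14 days. Nov 30 2031 + 14 days = Dec 14 2031.
Next gap: 15 days. Dec 14 2031 + 15 days = Dec 29 2031.
Next gap: 16 days. Dec 29 2031 + 16 days = Jan 14 2032.
Next gap: 17 days. Jan 14 2032 + 17 days = Jan 31 2032.
Next gap: 18 days. Jan 31 2032 + 18 days = Feb 18 2032.

Feb 18 2032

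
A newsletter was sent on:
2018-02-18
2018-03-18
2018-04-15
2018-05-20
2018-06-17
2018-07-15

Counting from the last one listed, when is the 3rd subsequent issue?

2018-10-21

All dates are Sundays, 28, 28, 35, 28, 28 days apart.
Specifically, the 3rd Sunday of each month.
August 2018 — 3rd Sunday is 2018-08-19.
September 2018 — 3rd Sunday is 2018-09-16.
3rd Sunday of October 2018: 2018-10-21.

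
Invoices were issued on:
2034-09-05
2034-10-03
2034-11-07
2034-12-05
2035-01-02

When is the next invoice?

2035-02-06

These are Tuesdays at 28- or 35-day spacing (28, 35, 28, 28).
The pattern: 1st Tuesday of the month.
1st Tuesday of February 2035: 2035-02-06.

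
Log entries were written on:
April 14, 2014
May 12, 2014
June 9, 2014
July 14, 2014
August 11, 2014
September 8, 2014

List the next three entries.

Gaps: 28, 28, 35, 28, 28 days — a mix of 28 and 35. Every date is a Monday.
Each is the 2nd Monday of its month.
2nd Monday of October 2014: October 13, 2014.
November 2014 — 2nd Monday is November 10, 2014.
December 2014 — 2nd Monday is December 8, 2014.

October 13, 2014; November 10, 2014; December 8, 2014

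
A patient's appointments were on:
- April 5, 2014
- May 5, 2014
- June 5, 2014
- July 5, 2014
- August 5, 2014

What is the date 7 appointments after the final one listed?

Gaps: 30, 31, 30, 31 days — not constant. Every event is on the 5th of the month.
Pattern: the 5th of each month.
September 2014: September 5, 2014.
October 2014: October 5, 2014.
Next: November 2014 → November 5, 2014.
December 2014: December 5, 2014.
January 2015: January 5, 2015.
February 2015: February 5, 2015.
Next: March 2015 → March 5, 2015.

March 5, 2015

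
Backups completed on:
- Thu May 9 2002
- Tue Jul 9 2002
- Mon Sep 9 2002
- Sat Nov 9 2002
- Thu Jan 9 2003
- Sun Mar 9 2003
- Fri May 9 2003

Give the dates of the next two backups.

Gaps: 61, 62, 61, 61, 59, 61 days — not constant. Every event is on the 9th of the month.
Pattern: the 9th of every 2 months.
Next: July 2003 → Wed Jul 9 2003.
Next: September 2003 → Tue Sep 9 2003.

Wed Jul 9 2003, Tue Sep 9 2003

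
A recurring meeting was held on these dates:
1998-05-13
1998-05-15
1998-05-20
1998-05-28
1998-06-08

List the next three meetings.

1998-06-22, 1998-07-09, 1998-07-29

The spacing grows by 3 each time: 2, 5, 8, 11 days.
Next gap: 14 days. 1998-06-08 + 14 days = 1998-06-22.
Next gap: 17 days. 1998-06-22 + 17 days = 1998-07-09.
Next gap: 20 days. 1998-07-09 + 20 days = 1998-07-29.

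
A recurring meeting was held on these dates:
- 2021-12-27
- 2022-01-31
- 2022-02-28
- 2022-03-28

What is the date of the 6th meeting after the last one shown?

2022-09-26

Every date is a Monday; gaps 35, 28, 28 days.
Each is the last Monday of its month (at least one falls on the 29th or later, ruling out '4th Monday').
Last Monday of April 2022: 2022-04-25.
Last Monday of May 2022: 2022-05-30.
Last Monday of June 2022: 2022-06-27.
July 2022 ends with Monday 2022-07-25.
August 2022 ends with Monday 2022-08-29.
September 2022 ends with Monday 2022-09-26.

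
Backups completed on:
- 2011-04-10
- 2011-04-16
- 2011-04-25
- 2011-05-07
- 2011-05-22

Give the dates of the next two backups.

Intervals are 6, 9, 12, 15 days — an arithmetic progression with common difference 3.
Next gap: 18 days. 2011-05-22 + 18 days = 2011-06-09.
Next gap: 21 days. 2011-06-09 + 21 days = 2011-06-30.

2011-06-09, 2011-06-30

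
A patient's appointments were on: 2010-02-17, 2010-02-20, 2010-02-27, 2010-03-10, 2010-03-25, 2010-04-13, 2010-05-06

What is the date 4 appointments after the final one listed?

Gaps: 3, 7, 11, 15, 19, 23 days — each gap is 4 larger than the previous one.
Next gap: 27 days. 2010-05-06 + 27 days = 2010-06-02.
Next gap: 31 days. 2010-06-02 + 31 days = 2010-07-03.
Next gap: 35 days. 2010-07-03 + 35 days = 2010-08-07.
Next gap: 39 days. 2010-08-07 + 39 days = 2010-09-15.

2010-09-15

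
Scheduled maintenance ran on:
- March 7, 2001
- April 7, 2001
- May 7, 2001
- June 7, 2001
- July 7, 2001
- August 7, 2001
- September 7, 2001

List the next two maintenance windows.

Gaps: 31, 30, 31, 30, 31, 31 days — not constant. Every event is on the 7th of the month.
Pattern: the 7th of each month.
Next: October 2001 → October 7, 2001.
November 2001: November 7, 2001.

October 7, 2001; November 7, 2001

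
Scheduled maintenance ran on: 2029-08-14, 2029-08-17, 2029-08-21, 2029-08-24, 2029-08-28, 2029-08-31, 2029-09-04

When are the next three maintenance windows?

2029-09-07, 2029-09-11, 2029-09-14

Every event lands on a Tuesday or Friday (gaps cycle 3, 4, 3, 4, 3, 4).
So the schedule is: every Tuesday and Friday.
Next Friday: 2029-09-07.
The following Tuesday is 2029-09-11.
The following Friday is 2029-09-14.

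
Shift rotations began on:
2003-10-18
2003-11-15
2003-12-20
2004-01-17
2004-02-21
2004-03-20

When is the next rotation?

2004-04-17

Gaps: 28, 35, 28, 35, 28 days — a mix of 28 and 35. Every date is a Saturday.
Each is the 3rd Saturday of its month.
April 2004 — 3rd Saturday is 2004-04-17.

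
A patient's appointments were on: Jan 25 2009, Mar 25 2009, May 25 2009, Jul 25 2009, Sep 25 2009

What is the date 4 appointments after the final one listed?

May 25 2010

The day-of-month is always 25 (59, 61, 61, 62 days between events).
So this recurs on the 25th of every 2 months.
Next: November 2009 → Nov 25 2009.
Next: January 2010 → Jan 25 2010.
March 2010: Mar 25 2010.
Next: May 2010 → May 25 2010.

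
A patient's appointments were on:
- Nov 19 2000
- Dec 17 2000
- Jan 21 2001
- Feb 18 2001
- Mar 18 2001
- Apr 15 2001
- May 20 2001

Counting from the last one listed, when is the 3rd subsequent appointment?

All dates are Sundays, 28, 35, 28, 28, 28, 35 days apart.
Specifically, the 3rd Sunday of each month.
June 2001 — 3rd Sunday is Jun 17 2001.
July 2001 — 3rd Sunday is Jul 15 2001.
3rd Sunday of August 2001: Aug 19 2001.

Aug 19 2001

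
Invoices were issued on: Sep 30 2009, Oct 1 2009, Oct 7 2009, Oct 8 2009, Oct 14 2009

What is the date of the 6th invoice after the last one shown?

The gap pattern 1, 6, 1, 6 repeats every 2 events.
These are the Wednesdays and Thursdays of each week.
The following Thursday is Oct 15 2009.
The following Wednesday is Oct 21 2009.
The following Thursday is Oct 22 2009.
The following Wednesday is Oct 28 2009.
Next Thursday: Oct 29 2009.
Next Wednesday: Nov 4 2009.

Nov 4 2009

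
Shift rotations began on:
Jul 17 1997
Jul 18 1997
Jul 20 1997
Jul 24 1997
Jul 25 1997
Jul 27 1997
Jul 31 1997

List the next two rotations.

Aug 1 1997, Aug 3 1997

Gaps: 1, 2, 4, 1, 2, 4 days — not constant, but cyclic with period 3.
The events fall on every Thursday, Friday and Sunday.
The following Friday is Aug 1 1997.
Next Sunday: Aug 3 1997.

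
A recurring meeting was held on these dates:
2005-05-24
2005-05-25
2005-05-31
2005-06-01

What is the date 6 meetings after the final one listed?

The gap pattern 1, 6, 1 repeats every 2 events.
These are the Tuesdays and Wednesdays of each week.
The following Tuesday is 2005-06-07.
The following Wednesday is 2005-06-08.
Next Tuesday: 2005-06-14.
Next Wednesday: 2005-06-15.
The following Tuesday is 2005-06-21.
Next Wednesday: 2005-06-22.

2005-06-22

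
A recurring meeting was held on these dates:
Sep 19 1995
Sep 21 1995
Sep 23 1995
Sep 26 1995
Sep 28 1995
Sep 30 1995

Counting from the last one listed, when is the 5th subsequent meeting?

Oct 12 1995

Gaps: 2, 2, 3, 2, 2 days — not constant, but cyclic with period 3.
The events fall on every Tuesday, Thursday and Saturday.
Next Tuesday: Oct 3 1995.
The following Thursday is Oct 5 1995.
The following Saturday is Oct 7 1995.
Next Tuesday: Oct 10 1995.
Next Thursday: Oct 12 1995.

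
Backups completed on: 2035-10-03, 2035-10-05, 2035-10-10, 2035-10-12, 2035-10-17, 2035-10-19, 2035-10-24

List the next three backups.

The gap pattern 2, 5, 2, 5, 2, 5 repeats every 2 events.
These are the Wednesdays and Fridays of each week.
The following Friday is 2035-10-26.
The following Wednesday is 2035-10-31.
Next Friday: 2035-11-02.

2035-10-26, 2035-10-31, 2035-11-02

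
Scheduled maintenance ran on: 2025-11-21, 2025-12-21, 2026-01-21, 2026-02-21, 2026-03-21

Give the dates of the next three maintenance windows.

2026-04-21, 2026-05-21, 2026-06-21

Gaps: 30, 31, 31, 28 days — not constant. Every event is on the 21st of the month.
Pattern: the 21st of each month.
Next: April 2026 → 2026-04-21.
May 2026: 2026-05-21.
Next: June 2026 → 2026-06-21.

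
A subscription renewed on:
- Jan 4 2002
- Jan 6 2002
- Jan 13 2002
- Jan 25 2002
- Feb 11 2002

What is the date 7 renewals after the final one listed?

The spacing grows by 5 each time: 2, 7, 12, 17 days.
Next gap: 22 days. Feb 11 2002 + 22 days = Mar 5 2002.
Next gap: 27 days. Mar 5 2002 + 27 days = Apr 1 2002.
Next gap: 32 days. Apr 1 2002 + 32 days = May 3 2002.
Next gap: 37 days. May 3 2002 + 37 days = Jun 9 2002.
Next gap: 42 days. Jun 9 2002 + 42 days = Jul 21 2002.
Next gap: 47 days. Jul 21 2002 + 47 days = Sep 6 2002.
Next gap: 52 days. Sep 6 2002 + 52 days = Oct 28 2002.

Oct 28 2002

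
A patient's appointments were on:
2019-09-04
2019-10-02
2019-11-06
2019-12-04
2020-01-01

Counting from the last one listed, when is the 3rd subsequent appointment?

2020-04-01

These are Wednesdays at 28- or 35-day spacing (28, 35, 28, 28).
The pattern: 1st Wednesday of the month.
February 2020 — 1st Wednesday is 2020-02-05.
1st Wednesday of March 2020: 2020-03-04.
April 2020 — 1st Wednesday is 2020-04-01.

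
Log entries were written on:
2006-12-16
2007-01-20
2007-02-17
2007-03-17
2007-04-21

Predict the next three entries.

These are Saturdays at 28- or 35-day spacing (35, 28, 28, 35).
The pattern: 3rd Saturday of the month.
3rd Saturday of May 2007: 2007-05-19.
June 2007 — 3rd Saturday is 2007-06-16.
3rd Saturday of July 2007: 2007-07-21.

2007-05-19, 2007-06-16, 2007-07-21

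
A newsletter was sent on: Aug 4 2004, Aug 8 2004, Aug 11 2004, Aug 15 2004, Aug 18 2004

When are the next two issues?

Aug 22 2004, Aug 25 2004

Every event lands on a Wednesday or Sunday (gaps cycle 4, 3, 4, 3).
So the schedule is: every Wednesday and Sunday.
The following Sunday is Aug 22 2004.
Next Wednesday: Aug 25 2004.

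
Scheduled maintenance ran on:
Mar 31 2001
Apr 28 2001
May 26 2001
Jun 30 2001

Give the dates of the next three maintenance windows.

Jul 28 2001, Aug 25 2001, Sep 29 2001

These are Saturdays with 28, 28, 35-day gaps.
Each is the final Saturday of its month — Mar 31 2001 is past the 28th, so '4th Saturday' doesn't fit.
Last Saturday of July 2001: Jul 28 2001.
Last Saturday of August 2001: Aug 25 2001.
Last Saturday of September 2001: Sep 29 2001.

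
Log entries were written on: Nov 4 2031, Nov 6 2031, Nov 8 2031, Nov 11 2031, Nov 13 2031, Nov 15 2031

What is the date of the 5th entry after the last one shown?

Nov 27 2031

Every event lands on a Tuesday or Thursday or Saturday (gaps cycle 2, 2, 3, 2, 2).
So the schedule is: every Tuesday, Thursday and Saturday.
The following Tuesday is Nov 18 2031.
The following Thursday is Nov 20 2031.
Next Saturday: Nov 22 2031.
The following Tuesday is Nov 25 2031.
Next Thursday: Nov 27 2031.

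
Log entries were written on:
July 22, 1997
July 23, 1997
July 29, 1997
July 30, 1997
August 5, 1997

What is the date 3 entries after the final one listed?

Gaps: 1, 6, 1, 6 days — not constant, but cyclic with period 2.
The events fall on every Tuesday and Wednesday.
The following Wednesday is August 6, 1997.
Next Tuesday: August 12, 1997.
Next Wednesday: August 13, 1997.

August 13, 1997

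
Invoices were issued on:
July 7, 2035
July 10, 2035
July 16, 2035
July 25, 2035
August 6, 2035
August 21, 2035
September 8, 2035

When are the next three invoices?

Intervals are 3, 6, 9, 12, 15, 18 days — an arithmetic progression with common difference 3.
Next gap: 21 days. September 8, 2035 + 21 days = September 29, 2035.
Next gap: 24 days. September 29, 2035 + 24 days = October 23, 2035.
Next gap: 27 days. October 23, 2035 + 27 days = November 19, 2035.

September 29, 2035; October 23, 2035; November 19, 2035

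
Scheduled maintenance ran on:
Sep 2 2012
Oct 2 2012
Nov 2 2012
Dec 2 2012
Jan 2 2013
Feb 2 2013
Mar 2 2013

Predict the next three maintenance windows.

The day-of-month is always 2 (30, 31, 30, 31, 31, 28 days between events).
So this recurs on the 2nd of each month.
April 2013: Apr 2 2013.
May 2013: May 2 2013.
Next: June 2013 → Jun 2 2013.

Apr 2 2013, May 2 2013, Jun 2 2013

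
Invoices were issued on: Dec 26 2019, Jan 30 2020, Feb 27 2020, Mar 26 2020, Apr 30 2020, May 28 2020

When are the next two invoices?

Jun 25 2020, Jul 30 2020

All Thursdays; the gaps (35, 28, 28, 35, 28) vary with month length.
This is the last Thursday of each month.
Last Thursday of June 2020: Jun 25 2020.
July 2020 ends with Thursday Jul 30 2020.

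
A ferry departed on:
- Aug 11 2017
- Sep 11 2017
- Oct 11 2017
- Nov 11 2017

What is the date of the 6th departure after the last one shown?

May 11 2018

Each date is the 11th; the gaps (31, 30, 31) track the month lengths.
The rule is the 11th of each month.
December 2017: Dec 11 2017.
January 2018: Jan 11 2018.
February 2018: Feb 11 2018.
March 2018: Mar 11 2018.
Next: April 2018 → Apr 11 2018.
Next: May 2018 → May 11 2018.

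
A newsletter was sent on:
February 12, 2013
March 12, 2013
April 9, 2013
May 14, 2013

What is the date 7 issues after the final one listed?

December 10, 2013

These are Tuesdays at 28- or 35-day spacing (28, 28, 35).
The pattern: 2nd Tuesday of the month.
June 2013 — 2nd Tuesday is June 11, 2013.
2nd Tuesday of July 2013: July 9, 2013.
August 2013 — 2nd Tuesday is August 13, 2013.
September 2013 — 2nd Tuesday is September 10, 2013.
October 2013 — 2nd Tuesday is October 8, 2013.
November 2013 — 2nd Tuesday is November 12, 2013.
December 2013 — 2nd Tuesday is December 10, 2013.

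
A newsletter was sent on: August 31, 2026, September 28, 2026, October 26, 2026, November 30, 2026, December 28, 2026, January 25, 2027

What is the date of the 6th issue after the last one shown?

Every date is a Monday; gaps 28, 28, 35, 28, 28 days.
Each is the last Monday of its month (at least one falls on the 29th or later, ruling out '4th Monday').
Last Monday of February 2027: February 22, 2027.
March 2027 ends with Monday March 29, 2027.
April 2027 ends with Monday April 26, 2027.
Last Monday of May 2027: May 31, 2027.
Last Monday of June 2027: June 28, 2027.
Last Monday of July 2027: July 26, 2027.

July 26, 2027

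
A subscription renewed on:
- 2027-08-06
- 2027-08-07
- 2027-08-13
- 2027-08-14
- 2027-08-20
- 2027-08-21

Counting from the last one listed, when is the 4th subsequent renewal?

2027-09-04

Every event lands on a Friday or Saturday (gaps cycle 1, 6, 1, 6, 1).
So the schedule is: every Friday and Saturday.
Next Friday: 2027-08-27.
Next Saturday: 2027-08-28.
Next Friday: 2027-09-03.
Next Saturday: 2027-09-04.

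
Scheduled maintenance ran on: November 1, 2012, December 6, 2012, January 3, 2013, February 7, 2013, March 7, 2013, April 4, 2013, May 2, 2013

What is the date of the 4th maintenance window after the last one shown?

All dates are Thursdays, 35, 28, 35, 28, 28, 28 days apart.
Specifically, the 1st Thursday of each month.
1st Thursday of June 2013: June 6, 2013.
July 2013 — 1st Thursday is July 4, 2013.
1st Thursday of August 2013: August 1, 2013.
September 2013 — 1st Thursday is September 5, 2013.

September 5, 2013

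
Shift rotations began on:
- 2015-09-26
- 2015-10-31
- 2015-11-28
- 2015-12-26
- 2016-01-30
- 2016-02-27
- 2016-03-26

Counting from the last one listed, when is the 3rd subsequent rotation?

2016-06-25

All Saturdays; the gaps (35, 28, 28, 35, 28, 28) vary with month length.
This is the last Saturday of each month.
Last Saturday of April 2016: 2016-04-30.
Last Saturday of May 2016: 2016-05-28.
Last Saturday of June 2016: 2016-06-25.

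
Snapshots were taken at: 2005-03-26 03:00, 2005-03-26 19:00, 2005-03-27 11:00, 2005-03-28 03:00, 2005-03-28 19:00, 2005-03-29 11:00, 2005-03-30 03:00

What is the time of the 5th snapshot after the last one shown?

2005-04-02 11:00

The interval is a steady 16 hours (16, 16, 16, 16, 16, 16).
2005-03-30 03:00 + 16 h = 2005-03-30 19:00.
2005-03-30 19:00 + 16 h = 2005-03-31 11:00.
2005-03-31 11:00 + 16 h = 2005-04-01 03:00.
2005-04-01 03:00 + 16 h = 2005-04-01 19:00.
2005-04-01 19:00 + 16 h = 2005-04-02 11:00.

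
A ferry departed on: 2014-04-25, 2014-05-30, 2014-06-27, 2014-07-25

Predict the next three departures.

2014-08-29, 2014-09-26, 2014-10-31

All Fridays; the gaps (35, 28, 28) vary with month length.
This is the last Friday of each month.
Last Friday of August 2014: 2014-08-29.
September 2014 ends with Friday 2014-09-26.
Last Friday of October 2014: 2014-10-31.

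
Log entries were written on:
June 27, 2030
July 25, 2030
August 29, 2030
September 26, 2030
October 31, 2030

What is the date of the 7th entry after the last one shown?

Every date is a Thursday; gaps 28, 35, 28, 35 days.
Each is the last Thursday of its month (at least one falls on the 29th or later, ruling out '4th Thursday').
Last Thursday of November 2030: November 28, 2030.
December 2030 ends with Thursday December 26, 2030.
Last Thursday of January 2031: January 30, 2031.
Last Thursday of February 2031: February 27, 2031.
March 2031 ends with Thursday March 27, 2031.
Last Thursday of April 2031: April 24, 2031.
May 2031 ends with Thursday May 29, 2031.

May 29, 2031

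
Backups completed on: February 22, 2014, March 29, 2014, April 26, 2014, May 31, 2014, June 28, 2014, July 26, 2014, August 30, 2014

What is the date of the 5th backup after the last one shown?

January 31, 2015

These are Saturdays with 35, 28, 35, 28, 28, 35-day gaps.
Each is the final Saturday of its month — March 29, 2014 is past the 28th, so '4th Saturday' doesn't fit.
September 2014 ends with Saturday September 27, 2014.
Last Saturday of October 2014: October 25, 2014.
November 2014 ends with Saturday November 29, 2014.
Last Saturday of December 2014: December 27, 2014.
Last Saturday of January 2015: January 31, 2015.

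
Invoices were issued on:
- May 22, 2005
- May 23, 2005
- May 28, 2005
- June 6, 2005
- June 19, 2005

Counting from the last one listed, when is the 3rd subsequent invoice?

August 21, 2005

The spacing grows by 4 each time: 1, 5, 9, 13 days.
Next gap: 17 days. June 19, 2005 + 17 days = July 6, 2005.
Next gap: 21 days. July 6, 2005 + 21 days = July 27, 2005.
Next gap: 25 days. July 27, 2005 + 25 days = August 21, 2005.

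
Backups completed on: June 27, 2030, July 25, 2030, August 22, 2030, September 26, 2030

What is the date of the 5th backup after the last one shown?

All dates are Thursdays, 28, 28, 35 days apart.
Specifically, the 4th Thursday of each month.
October 2030 — 4th Thursday is October 24, 2030.
4th Thursday of November 2030: November 28, 2030.
4th Thursday of December 2030: December 26, 2030.
January 2031 — 4th Thursday is January 23, 2031.
4th Thursday of February 2031: February 27, 2031.

February 27, 2031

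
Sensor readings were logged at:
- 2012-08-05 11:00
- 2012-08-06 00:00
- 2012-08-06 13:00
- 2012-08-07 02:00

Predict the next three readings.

Gaps: 13, 13, 13 hours — each event is 13 hours after the previous one.
2012-08-07 02:00 + 13 h = 2012-08-07 15:00.
2012-08-07 15:00 + 13 h = 2012-08-08 04:00.
2012-08-08 04:00 + 13 h = 2012-08-08 17:00.

2012-08-07 15:00, 2012-08-08 04:00, 2012-08-08 17:00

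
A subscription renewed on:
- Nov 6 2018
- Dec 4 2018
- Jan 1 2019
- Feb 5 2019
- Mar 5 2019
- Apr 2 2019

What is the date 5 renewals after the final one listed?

Sep 3 2019

All dates are Tuesdays, 28, 28, 35, 28, 28 days apart.
Specifically, the 1st Tuesday of each month.
1st Tuesday of May 2019: May 7 2019.
1st Tuesday of June 2019: Jun 4 2019.
July 2019 — 1st Tuesday is Jul 2 2019.
August 2019 — 1st Tuesday is Aug 6 2019.
September 2019 — 1st Tuesday is Sep 3 2019.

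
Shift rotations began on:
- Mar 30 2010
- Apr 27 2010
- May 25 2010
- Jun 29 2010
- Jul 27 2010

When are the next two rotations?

Aug 31 2010, Sep 28 2010

Every date is a Tuesday; gaps 28, 28, 35, 28 days.
Each is the last Tuesday of its month (at least one falls on the 29th or later, ruling out '4th Tuesday').
Last Tuesday of August 2010: Aug 31 2010.
September 2010 ends with Tuesday Sep 28 2010.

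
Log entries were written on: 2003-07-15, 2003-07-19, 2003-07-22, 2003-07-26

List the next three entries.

2003-07-29, 2003-08-02, 2003-08-05

Gaps: 4, 3, 4 days — not constant, but cyclic with period 2.
The events fall on every Tuesday and Saturday.
Next Tuesday: 2003-07-29.
Next Saturday: 2003-08-02.
The following Tuesday is 2003-08-05.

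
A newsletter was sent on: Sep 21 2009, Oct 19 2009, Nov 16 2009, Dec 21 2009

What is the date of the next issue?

All dates are Mondays, 28, 28, 35 days apart.
Specifically, the 3rd Monday of each month.
January 2010 — 3rd Monday is Jan 18 2010.

Jan 18 2010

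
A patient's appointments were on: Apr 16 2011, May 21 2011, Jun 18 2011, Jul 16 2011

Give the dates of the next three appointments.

These are Saturdays at 28- or 35-day spacing (35, 28, 28).
The pattern: 3rd Saturday of the month.
August 2011 — 3rd Saturday is Aug 20 2011.
September 2011 — 3rd Saturday is Sep 17 2011.
October 2011 — 3rd Saturday is Oct 15 2011.

Aug 20 2011, Sep 17 2011, Oct 15 2011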